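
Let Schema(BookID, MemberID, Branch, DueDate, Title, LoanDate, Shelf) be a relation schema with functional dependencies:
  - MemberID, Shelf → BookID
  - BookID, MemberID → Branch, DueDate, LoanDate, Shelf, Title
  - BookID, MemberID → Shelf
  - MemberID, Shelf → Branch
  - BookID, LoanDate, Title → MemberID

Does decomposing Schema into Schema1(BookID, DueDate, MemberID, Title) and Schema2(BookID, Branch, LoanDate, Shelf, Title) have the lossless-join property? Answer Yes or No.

No

Schema1 ∩ Schema2 = {BookID, Title}; its closure under F is {BookID, Title}.
Neither Schema1 nor Schema2 is contained in that closure, so the decomposition is lossy.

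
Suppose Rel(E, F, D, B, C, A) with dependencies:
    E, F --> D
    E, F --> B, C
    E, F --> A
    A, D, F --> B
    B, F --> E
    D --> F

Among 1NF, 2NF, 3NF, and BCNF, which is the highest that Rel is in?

Candidate keys: {A, D}, {B, D}, {B, F}, {D, E}, {E, F}. Prime attributes: {A, B, D, E, F}.
D --> F breaks BCNF: {D}⁺ = {D, F}, so {D} is not a superkey.
Its right-hand attributes {F} are all prime, as are those of every other non-superkey FD — the relation is in 3NF.

3NF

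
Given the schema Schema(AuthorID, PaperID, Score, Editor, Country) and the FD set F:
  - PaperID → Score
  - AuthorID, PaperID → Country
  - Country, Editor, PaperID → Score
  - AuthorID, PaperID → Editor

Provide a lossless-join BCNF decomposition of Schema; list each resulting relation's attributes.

Candidate key of the original relation: {AuthorID, PaperID}.
{AuthorID, Country, Editor, PaperID, Score}: {PaperID} determines {PaperID, Score} here but is not a superkey — split on PaperID → Score, giving {PaperID, Score} and {AuthorID, Country, Editor, PaperID}.
{PaperID, Score} has no BCNF violation.
{AuthorID, Country, Editor, PaperID} has no BCNF violation.

{AuthorID, Country, Editor, PaperID}; {PaperID, Score}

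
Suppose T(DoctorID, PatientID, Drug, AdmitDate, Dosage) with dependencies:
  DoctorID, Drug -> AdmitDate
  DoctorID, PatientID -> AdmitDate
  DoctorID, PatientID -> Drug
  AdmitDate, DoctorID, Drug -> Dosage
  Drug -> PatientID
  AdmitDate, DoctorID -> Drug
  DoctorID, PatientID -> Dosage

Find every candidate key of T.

{AdmitDate, DoctorID}, {DoctorID, Drug}, {DoctorID, PatientID}

{DoctorID} never appears on the right of any FD, so every key must include it.
{AdmitDate, DoctorID}⁺ = {AdmitDate, DoctorID, Dosage, Drug, PatientID}, which is every attribute, so {AdmitDate, DoctorID} is a candidate key.
{DoctorID, Drug}⁺ = {AdmitDate, DoctorID, Dosage, Drug, PatientID}, which is every attribute, so {DoctorID, Drug} is a candidate key.
{DoctorID, PatientID}⁺ = {AdmitDate, DoctorID, Dosage, Drug, PatientID}, which is every attribute, so {DoctorID, PatientID} is a candidate key.
Any other superkey properly contains one of these, so there are no further candidate keys.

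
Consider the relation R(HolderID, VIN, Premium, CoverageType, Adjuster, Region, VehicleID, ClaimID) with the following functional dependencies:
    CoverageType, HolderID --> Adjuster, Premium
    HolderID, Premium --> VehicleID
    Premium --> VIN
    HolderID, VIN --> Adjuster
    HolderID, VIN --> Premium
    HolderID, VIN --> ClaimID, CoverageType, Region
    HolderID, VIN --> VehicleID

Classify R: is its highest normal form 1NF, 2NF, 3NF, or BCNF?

3NF

Candidate keys: {CoverageType, HolderID}, {HolderID, Premium}, {HolderID, VIN}. Prime attributes: {CoverageType, HolderID, Premium, VIN}.
Premium --> VIN breaks BCNF: {Premium}⁺ = {Premium, VIN}, so {Premium} is not a superkey.
But every attribute on its right side ({VIN}) is prime, and the same holds for every other non-superkey FD, so 3NF still holds.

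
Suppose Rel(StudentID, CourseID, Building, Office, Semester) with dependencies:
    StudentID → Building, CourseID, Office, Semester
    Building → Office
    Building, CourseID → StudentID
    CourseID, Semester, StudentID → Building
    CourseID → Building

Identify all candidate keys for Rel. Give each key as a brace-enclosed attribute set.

{CourseID}, {StudentID}

{CourseID} is a candidate key since {CourseID}⁺ = {Building, CourseID, Office, Semester, StudentID} covers every attribute.
{StudentID} is a candidate key since {StudentID}⁺ = {Building, CourseID, Office, Semester, StudentID} covers every attribute.
These are minimal and exhaustive — every other superkey contains one of them.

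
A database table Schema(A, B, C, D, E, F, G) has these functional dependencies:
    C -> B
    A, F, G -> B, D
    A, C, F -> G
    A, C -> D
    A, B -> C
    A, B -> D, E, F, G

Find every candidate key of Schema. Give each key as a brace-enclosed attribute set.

Attributes never on any right-hand side: {A} — every candidate key must contain it.
{A, B}⁺ = {A, B, C, D, E, F, G} — all of the relation — so {A, B} is a candidate key.
{A, C}⁺ = {A, B, C, D, E, F, G} — all of the relation — so {A, C} is a candidate key.
{A, F, G}⁺ = {A, B, C, D, E, F, G} — all of the relation — so {A, F, G} is a candidate key.
Any other superkey properly contains one of these, so there are no further candidate keys.

{A, B}, {A, C}, {A, F, G}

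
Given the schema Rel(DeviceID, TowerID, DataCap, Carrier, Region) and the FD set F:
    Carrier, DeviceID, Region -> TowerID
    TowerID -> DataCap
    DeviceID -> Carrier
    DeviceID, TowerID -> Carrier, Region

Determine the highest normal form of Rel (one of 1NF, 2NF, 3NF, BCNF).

Candidate keys: {DeviceID, Region}, {DeviceID, TowerID}. Prime attributes: {DeviceID, Region, TowerID}.
TowerID -> DataCap: {TowerID}⁺ = {DataCap, TowerID}, which is not all of the attributes, so the left side is not a superkey — BCNF is violated.
Because {DataCap} is non-prime and the left side of TowerID -> DataCap is not a superkey, the relation is not in 3NF.
The proper key subset {DeviceID} of {DeviceID, Region} determines non-prime {Carrier}, so the relation is not even in 2NF.

1NF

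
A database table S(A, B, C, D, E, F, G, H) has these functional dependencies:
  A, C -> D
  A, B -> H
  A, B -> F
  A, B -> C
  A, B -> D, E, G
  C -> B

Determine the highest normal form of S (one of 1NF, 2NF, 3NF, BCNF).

Candidate keys: {A, B}, {A, C}. Prime attributes: {A, B, C}.
C -> B: {C}⁺ = {B, C}, which is not all of the attributes, so the left side is not a superkey — BCNF is violated.
Its right-hand attributes {B} are all prime, as are those of every other non-superkey FD — the relation is in 3NF.

3NF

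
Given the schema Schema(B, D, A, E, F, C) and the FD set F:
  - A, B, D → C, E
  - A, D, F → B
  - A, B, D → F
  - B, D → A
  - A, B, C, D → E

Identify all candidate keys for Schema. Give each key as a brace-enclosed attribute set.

{A, D, F}, {B, D}

Attributes never on any right-hand side: {D} — every candidate key must contain it.
{B, D}⁺ = {A, B, C, D, E, F}, which is every attribute, so {B, D} is a candidate key.
{A, D, F}⁺ = {A, B, C, D, E, F}, which is every attribute, so {A, D, F} is a candidate key.
No proper subset of any of these is a key, and no other minimal superkey exists.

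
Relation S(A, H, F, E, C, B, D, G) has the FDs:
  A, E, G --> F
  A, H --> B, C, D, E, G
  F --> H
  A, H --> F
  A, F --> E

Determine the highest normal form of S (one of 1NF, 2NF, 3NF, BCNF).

3NF

Candidate keys: {A, E, G}, {A, F}, {A, H}. Prime attributes: {A, E, F, G, H}.
F --> H breaks BCNF: {F}⁺ = {F, H}, so {F} is not a superkey.
But every attribute on its right side ({H}) is prime, and the same holds for every other non-superkey FD, so 3NF still holds.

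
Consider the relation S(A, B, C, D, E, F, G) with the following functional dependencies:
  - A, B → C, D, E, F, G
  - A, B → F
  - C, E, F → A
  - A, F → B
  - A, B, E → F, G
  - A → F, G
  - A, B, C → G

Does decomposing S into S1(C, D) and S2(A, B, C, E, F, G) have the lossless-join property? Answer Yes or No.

No

Common attributes: {C}; their closure is {C}.
The closure covers neither S1 nor S2 entirely; the join is not lossless.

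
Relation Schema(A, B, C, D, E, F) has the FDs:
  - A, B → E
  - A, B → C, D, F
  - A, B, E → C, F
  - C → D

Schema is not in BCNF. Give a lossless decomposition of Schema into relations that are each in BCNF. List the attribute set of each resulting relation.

{A, B, C, E, F}; {C, D}

Candidate key of the original relation: {A, B}.
{A, B, C, D, E, F}: {C} determines {C, D} here but is not a superkey — split on C → D, giving {C, D} and {A, B, C, E, F}.
{C, D} has no BCNF violation.
{A, B, C, E, F} has no BCNF violation.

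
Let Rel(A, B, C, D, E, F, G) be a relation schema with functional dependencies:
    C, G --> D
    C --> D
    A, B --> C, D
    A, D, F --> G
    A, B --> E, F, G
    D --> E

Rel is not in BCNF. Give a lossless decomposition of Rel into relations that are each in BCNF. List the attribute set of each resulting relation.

Candidate key of the original relation: {A, B}.
In {A, B, C, D, E, F, G}, {C, G} is not a superkey ({C, G}⁺ restricted to this set is {C, D, E, G}), so split on C, G --> D, E into {C, D, E, G} and {A, B, C, F, G}.
In {C, D, E, G}, {C} is not a superkey ({C}⁺ restricted to this set is {C, D, E}), so split on C --> D, E into {C, D, E} and {C, G}.
In {C, D, E}, {D} is not a superkey ({D}⁺ restricted to this set is {D, E}), so split on D --> E into {D, E} and {C, D}.
{D, E}: every determinant is a superkey — BCNF.
{C, D}: every determinant is a superkey — BCNF.
{C, G}: every determinant is a superkey — BCNF.
In {A, B, C, F, G}, {A, C, F} is not a superkey ({A, C, F}⁺ restricted to this set is {A, C, F, G}), so split on A, C, F --> G into {A, C, F, G} and {A, B, C, F}.
{A, C, F, G}: every determinant is a superkey — BCNF.
{A, B, C, F}: every determinant is a superkey — BCNF.

{A, B, C, F}; {A, C, F, G}; {C, D}; {D, E}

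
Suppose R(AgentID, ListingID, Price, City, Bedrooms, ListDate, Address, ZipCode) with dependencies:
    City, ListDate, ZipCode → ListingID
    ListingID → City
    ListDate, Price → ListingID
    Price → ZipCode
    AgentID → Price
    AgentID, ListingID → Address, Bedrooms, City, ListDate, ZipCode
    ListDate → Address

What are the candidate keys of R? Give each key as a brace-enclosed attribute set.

{AgentID, ListDate}, {AgentID, ListingID}

Attributes never on any right-hand side: {AgentID} — every candidate key must contain it.
{AgentID, ListDate} is a candidate key since {AgentID, ListDate}⁺ = {Address, AgentID, Bedrooms, City, ListDate, ListingID, Price, ZipCode} covers every attribute.
{AgentID, ListingID} is a candidate key since {AgentID, ListingID}⁺ = {Address, AgentID, Bedrooms, City, ListDate, ListingID, Price, ZipCode} covers every attribute.
Any other superkey properly contains one of these, so there are no further candidate keys.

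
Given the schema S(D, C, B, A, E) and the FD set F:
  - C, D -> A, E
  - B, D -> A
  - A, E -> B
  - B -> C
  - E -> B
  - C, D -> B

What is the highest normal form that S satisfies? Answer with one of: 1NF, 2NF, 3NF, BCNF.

3NF

Candidate keys: {B, D}, {C, D}, {D, E}. Prime attributes: {B, C, D, E}.
A, E -> B breaks BCNF: {A, E}⁺ = {A, B, C, E}, so {A, E} is not a superkey.
Since {B} ⊆ prime attributes and every other non-superkey FD also has a prime right side, the schema is in 3NF.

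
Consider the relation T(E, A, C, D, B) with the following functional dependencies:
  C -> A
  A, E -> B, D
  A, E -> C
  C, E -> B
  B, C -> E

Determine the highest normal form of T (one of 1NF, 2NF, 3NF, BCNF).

3NF

Candidate keys: {A, E}, {B, C}, {C, E}. Prime attributes: {A, B, C, E}.
For C -> A we have {C}⁺ = {A, C}; {C} is not a superkey, so BCNF fails.
Its right-hand attributes {A} are all prime, as are those of every other non-superkey FD — the relation is in 3NF.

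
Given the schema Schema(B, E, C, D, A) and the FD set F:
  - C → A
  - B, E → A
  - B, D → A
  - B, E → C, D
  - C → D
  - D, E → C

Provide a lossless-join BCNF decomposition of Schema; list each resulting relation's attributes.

Candidate key of the original relation: {B, E}.
Within {A, B, C, D, E}: {C}⁺ ∩ {A, B, C, D, E} = {A, C, D}, not the whole set, so C → A, D violates BCNF; decompose into {A, C, D} and {B, C, E}.
{A, C, D} has no BCNF violation.
{B, C, E} has no BCNF violation.

{A, C, D}; {B, C, E}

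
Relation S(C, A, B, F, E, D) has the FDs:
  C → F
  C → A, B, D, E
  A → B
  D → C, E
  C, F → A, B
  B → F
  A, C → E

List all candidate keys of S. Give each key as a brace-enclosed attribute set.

{C}, {D}

{C} is a candidate key since {C}⁺ = {A, B, C, D, E, F} covers every attribute.
{D} is a candidate key since {D}⁺ = {A, B, C, D, E, F} covers every attribute.
These are minimal and exhaustive — every other superkey contains one of them.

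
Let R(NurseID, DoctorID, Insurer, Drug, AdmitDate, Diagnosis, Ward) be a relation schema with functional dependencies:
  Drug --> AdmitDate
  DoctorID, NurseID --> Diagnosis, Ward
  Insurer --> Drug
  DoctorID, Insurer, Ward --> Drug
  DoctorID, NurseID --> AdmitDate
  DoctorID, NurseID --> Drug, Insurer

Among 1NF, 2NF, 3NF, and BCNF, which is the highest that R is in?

Candidate key: {DoctorID, NurseID}. Prime attributes: {DoctorID, NurseID}.
Drug --> AdmitDate: {Drug}⁺ = {AdmitDate, Drug}, which is not all of the attributes, so the left side is not a superkey — BCNF is violated.
Because {AdmitDate} is non-prime and the left side of Drug --> AdmitDate is not a superkey, the relation is not in 3NF.
No non-prime attribute depends on a proper subset of any candidate key, so 2NF holds.

2NF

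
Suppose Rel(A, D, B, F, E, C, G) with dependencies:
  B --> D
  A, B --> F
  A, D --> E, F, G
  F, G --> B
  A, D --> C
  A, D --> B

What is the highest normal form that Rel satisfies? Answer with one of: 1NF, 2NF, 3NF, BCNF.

Candidate keys: {A, B}, {A, D}, {A, F, G}. Prime attributes: {A, B, D, F, G}.
B --> D: {B}⁺ = {B, D}, which is not all of the attributes, so the left side is not a superkey — BCNF is violated.
Since {D} ⊆ prime attributes and every other non-superkey FD also has a prime right side, the schema is in 3NF.

3NF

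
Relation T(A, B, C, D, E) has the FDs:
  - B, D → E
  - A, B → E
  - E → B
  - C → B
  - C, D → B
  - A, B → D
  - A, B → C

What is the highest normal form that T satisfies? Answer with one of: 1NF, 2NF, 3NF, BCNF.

3NF

Candidate keys: {A, B}, {A, C}, {A, E}. Prime attributes: {A, B, C, E}.
For B, D → E we have {B, D}⁺ = {B, D, E}; {B, D} is not a superkey, so BCNF fails.
Since {E} ⊆ prime attributes and every other non-superkey FD also has a prime right side, the schema is in 3NF.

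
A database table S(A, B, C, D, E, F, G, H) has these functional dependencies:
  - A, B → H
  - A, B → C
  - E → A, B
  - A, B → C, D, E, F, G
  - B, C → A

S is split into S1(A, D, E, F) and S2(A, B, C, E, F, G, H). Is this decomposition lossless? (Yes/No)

Yes

S1 ∩ S2 = {A, E, F}; its closure under F is {A, B, C, D, E, F, G, H}.
S1 is contained in that closure, so S1 ∩ S2 → S1 holds and the join is lossless.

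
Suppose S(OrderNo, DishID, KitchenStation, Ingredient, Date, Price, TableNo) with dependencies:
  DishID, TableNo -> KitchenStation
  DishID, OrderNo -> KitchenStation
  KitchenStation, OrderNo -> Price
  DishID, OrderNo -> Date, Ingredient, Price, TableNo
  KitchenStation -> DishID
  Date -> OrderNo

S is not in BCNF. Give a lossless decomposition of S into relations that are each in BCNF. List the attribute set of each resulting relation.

Candidate keys of the original relation: {Date, DishID}, {Date, KitchenStation}, {DishID, OrderNo}, {KitchenStation, OrderNo}.
{Date, DishID, Ingredient, KitchenStation, OrderNo, Price, TableNo}: {DishID, TableNo} determines {DishID, KitchenStation, TableNo} here but is not a superkey — split on DishID, TableNo -> KitchenStation, giving {DishID, KitchenStation, TableNo} and {Date, DishID, Ingredient, OrderNo, Price, TableNo}.
{DishID, KitchenStation, TableNo}: {KitchenStation} determines {DishID, KitchenStation} here but is not a superkey — split on KitchenStation -> DishID, giving {DishID, KitchenStation} and {KitchenStation, TableNo}.
{DishID, KitchenStation} is in BCNF.
{KitchenStation, TableNo} is in BCNF.
{Date, DishID, Ingredient, OrderNo, Price, TableNo}: {Date} determines {Date, OrderNo} here but is not a superkey — split on Date -> OrderNo, giving {Date, OrderNo} and {Date, DishID, Ingredient, Price, TableNo}.
{Date, OrderNo} is in BCNF.
{Date, DishID, Ingredient, Price, TableNo} is in BCNF.

{Date, DishID, Ingredient, Price, TableNo}; {Date, OrderNo}; {DishID, KitchenStation}; {KitchenStation, TableNo}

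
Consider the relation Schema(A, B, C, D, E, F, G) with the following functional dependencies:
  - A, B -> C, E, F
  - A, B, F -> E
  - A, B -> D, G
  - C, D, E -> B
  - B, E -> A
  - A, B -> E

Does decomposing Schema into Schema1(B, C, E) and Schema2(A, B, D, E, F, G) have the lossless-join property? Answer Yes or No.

Common attributes: {B, E}; their closure is {A, B, C, D, E, F, G}.
This includes all of Schema1, so the common attributes are a superkey of Schema1 — the join is lossless.

Yes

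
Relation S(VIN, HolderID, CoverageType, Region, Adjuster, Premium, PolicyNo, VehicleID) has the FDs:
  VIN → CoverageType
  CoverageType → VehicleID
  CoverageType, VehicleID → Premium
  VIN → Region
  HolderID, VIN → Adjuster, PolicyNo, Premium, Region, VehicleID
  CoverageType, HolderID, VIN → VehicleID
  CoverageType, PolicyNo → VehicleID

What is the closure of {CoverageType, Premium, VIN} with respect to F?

Start with {CoverageType, Premium, VIN}.
CoverageType → VehicleID applies; add {VehicleID} → now {CoverageType, Premium, VIN, VehicleID}.
VIN → Region applies; add {Region} → now {CoverageType, Premium, Region, VIN, VehicleID}.
No further FD applies.

{CoverageType, Premium, Region, VIN, VehicleID}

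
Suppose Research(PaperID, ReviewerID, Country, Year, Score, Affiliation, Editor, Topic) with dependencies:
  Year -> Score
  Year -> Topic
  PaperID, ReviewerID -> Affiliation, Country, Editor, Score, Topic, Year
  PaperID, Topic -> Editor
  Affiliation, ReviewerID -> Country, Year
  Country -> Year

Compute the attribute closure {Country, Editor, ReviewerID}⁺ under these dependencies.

{Country, Editor, ReviewerID, Score, Topic, Year}

Start with {Country, Editor, ReviewerID}.
Country -> Year applies; add {Year} → now {Country, Editor, ReviewerID, Year}.
Year -> Score applies; add {Score} → now {Country, Editor, ReviewerID, Score, Year}.
Year -> Topic applies; add {Topic} → now {Country, Editor, ReviewerID, Score, Topic, Year}.
No further FD applies.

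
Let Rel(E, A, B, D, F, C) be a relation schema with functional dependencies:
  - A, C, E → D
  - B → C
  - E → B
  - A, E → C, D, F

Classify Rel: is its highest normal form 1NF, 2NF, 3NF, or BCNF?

1NF

Candidate key: {A, E}. Prime attributes: {A, E}.
For B → C we have {B}⁺ = {B, C}; {B} is not a superkey, so BCNF fails.
B → C determines the non-prime attribute {C} from a non-superkey — 3NF is violated.
The proper key subset {E} of {A, E} determines non-prime {B, C}, so the relation is not even in 2NF.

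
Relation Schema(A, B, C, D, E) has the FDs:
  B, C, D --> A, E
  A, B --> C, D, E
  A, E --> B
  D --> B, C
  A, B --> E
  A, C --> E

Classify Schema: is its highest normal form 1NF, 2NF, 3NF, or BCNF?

BCNF

Candidate keys: {A, B}, {A, C}, {A, E}, {D}. Prime attributes: {A, B, C, D, E}.
Every FD has a superkey on the left, so the relation is in BCNF.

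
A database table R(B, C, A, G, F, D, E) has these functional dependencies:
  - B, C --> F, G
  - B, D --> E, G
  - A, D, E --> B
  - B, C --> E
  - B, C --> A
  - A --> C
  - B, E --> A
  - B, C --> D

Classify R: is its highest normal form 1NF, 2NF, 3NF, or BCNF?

Candidate keys: {A, B}, {A, D, E}, {B, C}, {B, D}, {B, E}. Prime attributes: {A, B, C, D, E}.
A --> C: {A}⁺ = {A, C}, which is not all of the attributes, so the left side is not a superkey — BCNF is violated.
But every attribute on its right side ({C}) is prime, and the same holds for every other non-superkey FD, so 3NF still holds.

3NF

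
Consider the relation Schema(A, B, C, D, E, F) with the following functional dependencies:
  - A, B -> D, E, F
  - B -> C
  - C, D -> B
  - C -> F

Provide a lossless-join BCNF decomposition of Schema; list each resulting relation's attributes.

Candidate keys of the original relation: {A, B}, {A, C, D}.
Within {A, B, C, D, E, F}: {B}⁺ ∩ {A, B, C, D, E, F} = {B, C, F}, not the whole set, so B -> C, F violates BCNF; decompose into {B, C, F} and {A, B, D, E}.
Within {B, C, F}: {C}⁺ ∩ {B, C, F} = {C, F}, not the whole set, so C -> F violates BCNF; decompose into {C, F} and {B, C}.
{C, F} is in BCNF.
{B, C} is in BCNF.
{A, B, D, E} is in BCNF.

{A, B, D, E}; {B, C}; {C, F}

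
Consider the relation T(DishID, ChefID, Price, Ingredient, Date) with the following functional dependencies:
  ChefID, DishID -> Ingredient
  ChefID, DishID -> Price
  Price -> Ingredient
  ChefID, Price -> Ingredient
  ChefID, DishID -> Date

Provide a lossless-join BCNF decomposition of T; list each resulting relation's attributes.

Candidate key of the original relation: {ChefID, DishID}.
{ChefID, Date, DishID, Ingredient, Price}: {Price} determines {Ingredient, Price} here but is not a superkey — split on Price -> Ingredient, giving {Ingredient, Price} and {ChefID, Date, DishID, Price}.
{Ingredient, Price} is in BCNF.
{ChefID, Date, DishID, Price} is in BCNF.

{ChefID, Date, DishID, Price}; {Ingredient, Price}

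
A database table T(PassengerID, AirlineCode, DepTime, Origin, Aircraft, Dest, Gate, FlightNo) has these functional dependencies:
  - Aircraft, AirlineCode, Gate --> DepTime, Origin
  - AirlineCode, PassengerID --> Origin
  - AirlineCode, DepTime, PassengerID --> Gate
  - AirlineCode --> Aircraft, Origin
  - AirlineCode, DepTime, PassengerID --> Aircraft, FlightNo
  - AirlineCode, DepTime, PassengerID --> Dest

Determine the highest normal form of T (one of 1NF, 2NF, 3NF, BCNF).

Candidate keys: {AirlineCode, DepTime, PassengerID}, {AirlineCode, Gate, PassengerID}. Prime attributes: {AirlineCode, DepTime, Gate, PassengerID}.
Aircraft, AirlineCode, Gate --> DepTime, Origin: {Aircraft, AirlineCode, Gate}⁺ = {Aircraft, AirlineCode, DepTime, Gate, Origin}, which is not all of the attributes, so the left side is not a superkey — BCNF is violated.
Aircraft, AirlineCode, Gate --> DepTime, Origin has non-prime {Origin} on the right and a non-superkey on the left, so 3NF fails.
{AirlineCode} is a proper subset of the key {AirlineCode, DepTime, PassengerID}, and {AirlineCode}⁺ contains the non-prime attributes {Aircraft, Origin} — a partial dependency, so 2NF is violated.

1NF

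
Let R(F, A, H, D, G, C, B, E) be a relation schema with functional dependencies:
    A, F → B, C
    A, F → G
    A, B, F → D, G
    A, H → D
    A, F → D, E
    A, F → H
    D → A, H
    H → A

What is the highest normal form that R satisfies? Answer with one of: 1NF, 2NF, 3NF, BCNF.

3NF

Candidate keys: {A, F}, {D, F}, {F, H}. Prime attributes: {A, D, F, H}.
For A, H → D we have {A, H}⁺ = {A, D, H}; {A, H} is not a superkey, so BCNF fails.
Since {D} ⊆ prime attributes and every other non-superkey FD also has a prime right side, the schema is in 3NF.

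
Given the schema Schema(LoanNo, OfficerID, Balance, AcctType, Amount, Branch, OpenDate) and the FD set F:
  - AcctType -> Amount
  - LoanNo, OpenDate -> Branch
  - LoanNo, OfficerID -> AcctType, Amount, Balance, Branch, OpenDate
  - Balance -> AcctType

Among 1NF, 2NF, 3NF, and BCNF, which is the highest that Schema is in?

2NF

Candidate key: {LoanNo, OfficerID}. Prime attributes: {LoanNo, OfficerID}.
AcctType -> Amount breaks BCNF: {AcctType}⁺ = {AcctType, Amount}, so {AcctType} is not a superkey.
AcctType -> Amount determines the non-prime attribute {Amount} from a non-superkey — 3NF is violated.
No non-prime attribute depends on a proper subset of any candidate key, so 2NF holds.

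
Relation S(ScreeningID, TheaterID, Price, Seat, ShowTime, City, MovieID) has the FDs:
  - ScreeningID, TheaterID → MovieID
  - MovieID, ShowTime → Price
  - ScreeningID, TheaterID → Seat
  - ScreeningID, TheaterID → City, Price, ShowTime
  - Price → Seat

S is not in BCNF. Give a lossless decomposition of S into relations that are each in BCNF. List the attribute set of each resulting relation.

{City, MovieID, ScreeningID, ShowTime, TheaterID}; {MovieID, Price, ShowTime}; {Price, Seat}

Candidate key of the original relation: {ScreeningID, TheaterID}.
{City, MovieID, Price, ScreeningID, Seat, ShowTime, TheaterID}: {MovieID, ShowTime} determines {MovieID, Price, Seat, ShowTime} here but is not a superkey — split on MovieID, ShowTime → Price, Seat, giving {MovieID, Price, Seat, ShowTime} and {City, MovieID, ScreeningID, ShowTime, TheaterID}.
{MovieID, Price, Seat, ShowTime}: {Price} determines {Price, Seat} here but is not a superkey — split on Price → Seat, giving {Price, Seat} and {MovieID, Price, ShowTime}.
{Price, Seat} is in BCNF.
{MovieID, Price, ShowTime} is in BCNF.
{City, MovieID, ScreeningID, ShowTime, TheaterID} is in BCNF.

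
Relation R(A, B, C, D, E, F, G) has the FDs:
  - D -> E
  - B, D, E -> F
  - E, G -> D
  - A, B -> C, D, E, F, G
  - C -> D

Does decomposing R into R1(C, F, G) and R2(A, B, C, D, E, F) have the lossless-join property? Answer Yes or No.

No

Common attributes: {C, F}; their closure is {C, D, E, F}.
R1 ⊄ {C, D, E, F} and R2 ⊄ {C, D, E, F}, so the split is lossy.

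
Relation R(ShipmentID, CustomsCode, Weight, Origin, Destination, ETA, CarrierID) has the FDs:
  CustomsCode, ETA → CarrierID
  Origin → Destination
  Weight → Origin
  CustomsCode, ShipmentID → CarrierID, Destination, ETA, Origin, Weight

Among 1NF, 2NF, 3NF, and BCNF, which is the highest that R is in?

2NF

Candidate key: {CustomsCode, ShipmentID}. Prime attributes: {CustomsCode, ShipmentID}.
For CustomsCode, ETA → CarrierID we have {CustomsCode, ETA}⁺ = {CarrierID, CustomsCode, ETA}; {CustomsCode, ETA} is not a superkey, so BCNF fails.
CustomsCode, ETA → CarrierID determines the non-prime attribute {CarrierID} from a non-superkey — 3NF is violated.
No proper subset of a key has a non-prime attribute in its closure, so there is no partial dependency; 2NF holds.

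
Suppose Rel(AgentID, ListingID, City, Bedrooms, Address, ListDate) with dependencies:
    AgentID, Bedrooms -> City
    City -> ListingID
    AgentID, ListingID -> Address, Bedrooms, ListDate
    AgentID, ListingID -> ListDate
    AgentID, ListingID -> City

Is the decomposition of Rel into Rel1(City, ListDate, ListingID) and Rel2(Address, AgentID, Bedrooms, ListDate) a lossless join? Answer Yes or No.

No

Common attributes: {ListDate}; their closure is {ListDate}.
Rel1 ⊄ {ListDate} and Rel2 ⊄ {ListDate}, so the split is lossy.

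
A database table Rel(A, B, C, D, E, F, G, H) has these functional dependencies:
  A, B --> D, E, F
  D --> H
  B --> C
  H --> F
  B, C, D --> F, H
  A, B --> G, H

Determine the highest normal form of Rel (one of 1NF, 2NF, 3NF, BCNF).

Candidate key: {A, B}. Prime attributes: {A, B}.
D --> H breaks BCNF: {D}⁺ = {D, F, H}, so {D} is not a superkey.
Because {H} is non-prime and the left side of D --> H is not a superkey, the relation is not in 3NF.
The proper key subset {B} of {A, B} determines non-prime {C}, so the relation is not even in 2NF.

1NF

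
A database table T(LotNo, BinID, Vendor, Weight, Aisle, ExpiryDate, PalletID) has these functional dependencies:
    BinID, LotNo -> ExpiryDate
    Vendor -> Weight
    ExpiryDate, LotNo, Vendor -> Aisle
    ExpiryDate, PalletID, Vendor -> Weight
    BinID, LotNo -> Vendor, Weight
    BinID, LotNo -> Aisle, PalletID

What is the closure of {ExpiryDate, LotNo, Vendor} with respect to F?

Start with {ExpiryDate, LotNo, Vendor}.
Vendor -> Weight applies; add {Weight} → now {ExpiryDate, LotNo, Vendor, Weight}.
ExpiryDate, LotNo, Vendor -> Aisle applies; add {Aisle} → now {Aisle, ExpiryDate, LotNo, Vendor, Weight}.
No further FD applies.

{Aisle, ExpiryDate, LotNo, Vendor, Weight}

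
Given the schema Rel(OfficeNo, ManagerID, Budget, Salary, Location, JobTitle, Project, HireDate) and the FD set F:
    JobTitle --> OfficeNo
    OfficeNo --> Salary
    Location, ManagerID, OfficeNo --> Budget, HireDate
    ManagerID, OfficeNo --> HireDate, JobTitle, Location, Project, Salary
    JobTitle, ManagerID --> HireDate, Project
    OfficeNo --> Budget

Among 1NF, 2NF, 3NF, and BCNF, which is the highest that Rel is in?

Candidate keys: {JobTitle, ManagerID}, {ManagerID, OfficeNo}. Prime attributes: {JobTitle, ManagerID, OfficeNo}.
JobTitle --> OfficeNo breaks BCNF: {JobTitle}⁺ = {Budget, JobTitle, OfficeNo, Salary}, so {JobTitle} is not a superkey.
OfficeNo --> Salary has non-prime {Salary} on the right and a non-superkey on the left, so 3NF fails.
The proper key subset {JobTitle} of {JobTitle, ManagerID} determines non-prime {Budget, Salary}, so the relation is not even in 2NF.

1NF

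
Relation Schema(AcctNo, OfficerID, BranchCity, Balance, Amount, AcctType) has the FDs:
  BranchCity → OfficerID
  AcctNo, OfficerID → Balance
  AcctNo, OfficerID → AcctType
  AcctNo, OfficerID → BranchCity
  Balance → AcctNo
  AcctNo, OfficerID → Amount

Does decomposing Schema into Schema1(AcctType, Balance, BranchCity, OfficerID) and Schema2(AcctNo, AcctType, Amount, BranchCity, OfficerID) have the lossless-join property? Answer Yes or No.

Common attributes: {AcctType, BranchCity, OfficerID}; their closure is {AcctType, BranchCity, OfficerID}.
Schema1 ⊄ {AcctType, BranchCity, OfficerID} and Schema2 ⊄ {AcctType, BranchCity, OfficerID}, so the split is lossy.

No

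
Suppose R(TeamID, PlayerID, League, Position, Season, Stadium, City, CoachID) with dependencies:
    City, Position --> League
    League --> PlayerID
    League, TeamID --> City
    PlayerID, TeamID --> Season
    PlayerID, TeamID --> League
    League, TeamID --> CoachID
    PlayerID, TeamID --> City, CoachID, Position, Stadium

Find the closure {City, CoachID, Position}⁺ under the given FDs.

Start with {City, CoachID, Position}.
City, Position --> League applies; add {League} → now {City, CoachID, League, Position}.
League --> PlayerID applies; add {PlayerID} → now {City, CoachID, League, PlayerID, Position}.
No further FD applies.

{City, CoachID, League, PlayerID, Position}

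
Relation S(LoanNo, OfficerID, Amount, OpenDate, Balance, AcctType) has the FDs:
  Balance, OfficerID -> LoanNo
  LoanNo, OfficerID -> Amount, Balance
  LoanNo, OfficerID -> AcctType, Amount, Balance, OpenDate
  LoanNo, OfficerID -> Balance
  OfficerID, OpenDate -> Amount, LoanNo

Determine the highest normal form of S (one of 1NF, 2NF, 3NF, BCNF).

Candidate keys: {Balance, OfficerID}, {LoanNo, OfficerID}, {OfficerID, OpenDate}. Prime attributes: {Balance, LoanNo, OfficerID, OpenDate}.
Each dependency's left side is a superkey — BCNF holds.

BCNF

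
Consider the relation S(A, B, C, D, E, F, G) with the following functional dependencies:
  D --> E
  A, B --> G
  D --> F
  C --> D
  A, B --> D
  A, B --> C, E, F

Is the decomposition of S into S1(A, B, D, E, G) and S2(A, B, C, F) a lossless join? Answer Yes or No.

Common attributes: {A, B}; their closure is {A, B, C, D, E, F, G}.
This includes all of S1, so the common attributes are a superkey of S1 — the join is lossless.

Yes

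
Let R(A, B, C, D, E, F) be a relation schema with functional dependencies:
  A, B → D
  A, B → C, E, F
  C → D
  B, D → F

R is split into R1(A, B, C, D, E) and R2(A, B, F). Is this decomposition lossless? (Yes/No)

Yes

Common attributes: {A, B}; their closure is {A, B, C, D, E, F}.
Since R1 ⊆ {A, B, C, D, E, F}, the intersection is a superkey of R1; the decomposition is lossless.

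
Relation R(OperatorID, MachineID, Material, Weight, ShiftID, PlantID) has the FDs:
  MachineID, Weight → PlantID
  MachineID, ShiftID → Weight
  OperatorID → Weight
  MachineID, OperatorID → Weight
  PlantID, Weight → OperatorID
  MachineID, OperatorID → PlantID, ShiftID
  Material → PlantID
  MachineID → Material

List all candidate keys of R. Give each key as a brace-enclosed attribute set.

{MachineID, OperatorID}, {MachineID, ShiftID}, {MachineID, Weight}

No FD produces {MachineID}, so it must be in every candidate key.
Closure of {MachineID, OperatorID} is {MachineID, Material, OperatorID, PlantID, ShiftID, Weight}, the whole schema; {MachineID, OperatorID} is a candidate key.
Closure of {MachineID, ShiftID} is {MachineID, Material, OperatorID, PlantID, ShiftID, Weight}, the whole schema; {MachineID, ShiftID} is a candidate key.
Closure of {MachineID, Weight} is {MachineID, Material, OperatorID, PlantID, ShiftID, Weight}, the whole schema; {MachineID, Weight} is a candidate key.
Any other superkey properly contains one of these, so there are no further candidate keys.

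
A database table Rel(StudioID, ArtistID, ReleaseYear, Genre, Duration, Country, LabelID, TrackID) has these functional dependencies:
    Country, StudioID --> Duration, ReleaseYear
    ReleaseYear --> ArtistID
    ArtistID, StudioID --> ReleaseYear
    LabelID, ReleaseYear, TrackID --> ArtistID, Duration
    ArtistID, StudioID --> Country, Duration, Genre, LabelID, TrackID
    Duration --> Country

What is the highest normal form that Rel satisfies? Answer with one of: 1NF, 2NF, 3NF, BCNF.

Candidate keys: {ArtistID, StudioID}, {Country, StudioID}, {Duration, StudioID}, {ReleaseYear, StudioID}. Prime attributes: {ArtistID, Country, Duration, ReleaseYear, StudioID}.
ReleaseYear --> ArtistID: {ReleaseYear}⁺ = {ArtistID, ReleaseYear}, which is not all of the attributes, so the left side is not a superkey — BCNF is violated.
But every attribute on its right side ({ArtistID}) is prime, and the same holds for every other non-superkey FD, so 3NF still holds.

3NF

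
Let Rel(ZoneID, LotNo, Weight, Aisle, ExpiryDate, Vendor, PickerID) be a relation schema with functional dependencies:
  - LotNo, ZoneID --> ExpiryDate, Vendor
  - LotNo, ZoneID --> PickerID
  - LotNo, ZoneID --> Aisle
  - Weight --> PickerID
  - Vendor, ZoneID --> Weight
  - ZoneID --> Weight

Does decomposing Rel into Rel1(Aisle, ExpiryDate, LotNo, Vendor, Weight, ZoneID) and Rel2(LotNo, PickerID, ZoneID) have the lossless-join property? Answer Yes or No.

Yes

Common attributes: {LotNo, ZoneID}; their closure is {Aisle, ExpiryDate, LotNo, PickerID, Vendor, Weight, ZoneID}.
Rel1 is contained in that closure, so Rel1 ∩ Rel2 --> Rel1 holds and the join is lossless.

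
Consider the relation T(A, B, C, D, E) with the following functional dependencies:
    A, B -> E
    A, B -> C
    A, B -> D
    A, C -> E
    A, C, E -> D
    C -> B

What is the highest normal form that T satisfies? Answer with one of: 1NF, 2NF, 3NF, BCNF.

3NF

Candidate keys: {A, B}, {A, C}. Prime attributes: {A, B, C}.
C -> B breaks BCNF: {C}⁺ = {B, C}, so {C} is not a superkey.
But every attribute on its right side ({B}) is prime, and the same holds for every other non-superkey FD, so 3NF still holds.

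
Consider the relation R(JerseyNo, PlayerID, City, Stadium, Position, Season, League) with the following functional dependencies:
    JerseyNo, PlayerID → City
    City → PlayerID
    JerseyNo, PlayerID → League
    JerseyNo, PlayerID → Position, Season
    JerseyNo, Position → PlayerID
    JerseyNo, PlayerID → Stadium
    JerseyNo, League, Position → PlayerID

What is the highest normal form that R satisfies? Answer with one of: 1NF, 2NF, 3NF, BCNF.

Candidate keys: {City, JerseyNo}, {JerseyNo, PlayerID}, {JerseyNo, Position}. Prime attributes: {City, JerseyNo, PlayerID, Position}.
For City → PlayerID we have {City}⁺ = {City, PlayerID}; {City} is not a superkey, so BCNF fails.
But every attribute on its right side ({PlayerID}) is prime, and the same holds for every other non-superkey FD, so 3NF still holds.

3NF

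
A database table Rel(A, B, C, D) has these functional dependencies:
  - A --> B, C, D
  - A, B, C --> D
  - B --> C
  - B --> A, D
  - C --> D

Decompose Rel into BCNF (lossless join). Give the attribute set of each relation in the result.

{A, B, C}; {C, D}

Candidate keys of the original relation: {A}, {B}.
In {A, B, C, D}, {C} is not a superkey ({C}⁺ restricted to this set is {C, D}), so split on C --> D into {C, D} and {A, B, C}.
{C, D} has no BCNF violation.
{A, B, C} has no BCNF violation.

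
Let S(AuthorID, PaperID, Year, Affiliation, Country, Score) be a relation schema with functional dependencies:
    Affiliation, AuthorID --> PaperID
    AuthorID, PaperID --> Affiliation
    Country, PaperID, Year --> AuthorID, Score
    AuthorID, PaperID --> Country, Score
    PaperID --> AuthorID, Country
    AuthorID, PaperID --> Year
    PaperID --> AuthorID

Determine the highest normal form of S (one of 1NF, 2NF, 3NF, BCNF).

Candidate keys: {Affiliation, AuthorID}, {PaperID}. Prime attributes: {Affiliation, AuthorID, PaperID}.
The left-hand side of every FD is a superkey, so BCNF is satisfied.

BCNF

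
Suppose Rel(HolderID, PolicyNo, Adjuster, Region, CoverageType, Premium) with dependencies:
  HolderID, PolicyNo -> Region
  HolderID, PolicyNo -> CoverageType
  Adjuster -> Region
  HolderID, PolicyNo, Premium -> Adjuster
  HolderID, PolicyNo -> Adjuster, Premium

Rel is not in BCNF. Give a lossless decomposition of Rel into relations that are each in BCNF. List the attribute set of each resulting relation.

{Adjuster, CoverageType, HolderID, PolicyNo, Premium}; {Adjuster, Region}

Candidate key of the original relation: {HolderID, PolicyNo}.
In {Adjuster, CoverageType, HolderID, PolicyNo, Premium, Region}, {Adjuster} is not a superkey ({Adjuster}⁺ restricted to this set is {Adjuster, Region}), so split on Adjuster -> Region into {Adjuster, Region} and {Adjuster, CoverageType, HolderID, PolicyNo, Premium}.
{Adjuster, Region} has no BCNF violation.
{Adjuster, CoverageType, HolderID, PolicyNo, Premium} has no BCNF violation.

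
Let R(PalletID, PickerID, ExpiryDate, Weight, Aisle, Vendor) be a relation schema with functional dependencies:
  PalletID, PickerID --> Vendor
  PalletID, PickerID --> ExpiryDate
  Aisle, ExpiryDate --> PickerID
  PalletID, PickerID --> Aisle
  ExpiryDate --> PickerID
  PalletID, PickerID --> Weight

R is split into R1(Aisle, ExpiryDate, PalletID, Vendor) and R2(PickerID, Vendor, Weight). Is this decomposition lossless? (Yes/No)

R1 ∩ R2 = {Vendor}; its closure under F is {Vendor}.
R1 ⊄ {Vendor} and R2 ⊄ {Vendor}, so the split is lossy.

No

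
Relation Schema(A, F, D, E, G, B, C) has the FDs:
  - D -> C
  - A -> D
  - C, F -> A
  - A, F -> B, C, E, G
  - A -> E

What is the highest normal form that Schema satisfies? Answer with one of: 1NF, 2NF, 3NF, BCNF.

Candidate keys: {A, F}, {C, F}, {D, F}. Prime attributes: {A, C, D, F}.
D -> C: {D}⁺ = {C, D}, which is not all of the attributes, so the left side is not a superkey — BCNF is violated.
A -> E determines the non-prime attribute {E} from a non-superkey — 3NF is violated.
Since {A} ⊂ {A, F} and {A}⁺ ⊇ {E} with {E} non-prime, there is a partial dependency; 2NF fails.

1NF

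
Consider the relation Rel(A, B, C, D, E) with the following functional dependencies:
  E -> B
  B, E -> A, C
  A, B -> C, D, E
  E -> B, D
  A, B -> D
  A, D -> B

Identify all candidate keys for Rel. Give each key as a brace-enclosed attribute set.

{A, B}, {A, D}, {E}

{E}⁺ = {A, B, C, D, E}, which is every attribute, so {E} is a candidate key.
{A, B}⁺ = {A, B, C, D, E}, which is every attribute, so {A, B} is a candidate key.
{A, D}⁺ = {A, B, C, D, E}, which is every attribute, so {A, D} is a candidate key.
No proper subset of any of these is a key, and no other minimal superkey exists.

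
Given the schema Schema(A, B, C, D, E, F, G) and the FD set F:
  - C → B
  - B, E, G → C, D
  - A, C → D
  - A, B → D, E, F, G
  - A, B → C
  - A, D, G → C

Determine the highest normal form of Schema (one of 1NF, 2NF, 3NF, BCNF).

Candidate keys: {A, B}, {A, C}, {A, D, G}. Prime attributes: {A, B, C, D, G}.
C → B breaks BCNF: {C}⁺ = {B, C}, so {C} is not a superkey.
Its right-hand attributes {B} are all prime, as are those of every other non-superkey FD — the relation is in 3NF.

3NF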